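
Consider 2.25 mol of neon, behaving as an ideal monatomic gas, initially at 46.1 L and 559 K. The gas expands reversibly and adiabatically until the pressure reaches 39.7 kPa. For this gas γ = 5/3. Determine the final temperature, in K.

P₁ = nRT₁/V₁ = 2.25×8.314×559/46.1 = 227 kPa.
Adiabatic: T₂/T₁ = (P₂/P₁)^((γ−1)/γ) ⇒ T₂ = 559×(0.175)^0.400 = 278 K; V₂ = 131 L.

278 K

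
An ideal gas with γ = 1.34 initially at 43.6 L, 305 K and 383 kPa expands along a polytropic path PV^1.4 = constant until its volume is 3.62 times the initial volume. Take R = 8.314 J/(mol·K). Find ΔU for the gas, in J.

-19800 J

n = P₁V₁/(RT₁) = 383×43.6/(8.314×305) = 6.59 mol.
Polytropic n=1.4: T₂ = T₁(V₁/V₂)^(n−1) = 305×(0.276)^0.40 = 182 K; P₂ = P₁(V₁/V₂)^n = 63.2 kPa.
For an ideal gas ΔU = nCvΔT with Cv = R/(γ−1) = 24.5 J/(mol·K).
ΔU = 6.59×24.5×(182−305) = -19800 J.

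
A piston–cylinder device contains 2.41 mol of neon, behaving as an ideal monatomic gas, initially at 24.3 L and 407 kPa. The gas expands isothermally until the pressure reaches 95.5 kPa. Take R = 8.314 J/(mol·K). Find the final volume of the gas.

T₁ = P₁V₁/(nR) = 407×24.3/(2.41×8.314) = 494 K.
Isothermal: T stays 494 K; PV = const ⇒ V₂ = 104 L, P₂ = 95.5 kPa.

104 L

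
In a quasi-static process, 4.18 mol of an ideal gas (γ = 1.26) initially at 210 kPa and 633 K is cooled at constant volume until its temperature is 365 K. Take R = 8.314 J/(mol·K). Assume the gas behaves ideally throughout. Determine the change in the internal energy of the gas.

V₁ = nRT₁/P₁ = 4.18×8.314×633/210 = 105 L.
Isochoric: V stays 105 L; P/T = const ⇒ T₂ = 365 K, P₂ = 121 kPa.
For an ideal gas ΔU = nCvΔT with Cv = R/(γ−1) = 32.0 J/(mol·K).
ΔU = 4.18×32.0×(365−633) = -35800 J.

-35800 J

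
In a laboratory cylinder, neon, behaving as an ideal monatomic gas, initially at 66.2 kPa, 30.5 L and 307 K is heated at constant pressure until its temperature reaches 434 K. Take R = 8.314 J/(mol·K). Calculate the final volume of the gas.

43.1 L

Isobaric: P stays 66.2 kPa; V/T = const ⇒ T₂ = 434 K, V₂ = 43.1 L.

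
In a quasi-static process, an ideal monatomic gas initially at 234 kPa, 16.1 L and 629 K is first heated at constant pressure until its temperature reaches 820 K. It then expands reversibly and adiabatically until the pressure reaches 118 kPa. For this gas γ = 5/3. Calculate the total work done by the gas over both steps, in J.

2910 J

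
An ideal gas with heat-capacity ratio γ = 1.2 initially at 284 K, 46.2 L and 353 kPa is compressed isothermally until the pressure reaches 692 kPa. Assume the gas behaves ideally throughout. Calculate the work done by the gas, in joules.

n = P₁V₁/(RT₁) = 353×46.2/(8.314×284) = 6.91 mol.
Isothermal: T stays 284 K; PV = const ⇒ V₂ = 23.6 L, P₂ = 692 kPa.
W = nRT ln(V₂/V₁) = 6.91×8.314×284×ln(0.510) = -11000 J.

-11000 J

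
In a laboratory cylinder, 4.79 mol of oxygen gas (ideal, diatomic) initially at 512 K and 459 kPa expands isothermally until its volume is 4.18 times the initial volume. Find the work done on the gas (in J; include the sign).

-29200 J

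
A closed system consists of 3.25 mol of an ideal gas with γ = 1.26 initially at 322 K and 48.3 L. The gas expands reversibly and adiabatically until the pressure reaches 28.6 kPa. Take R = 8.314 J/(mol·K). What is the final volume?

208 L

P₁ = nRT₁/V₁ = 3.25×8.314×322/48.3 = 180 kPa.
Adiabatic: T₂/T₁ = (P₂/P₁)^((γ−1)/γ) ⇒ T₂ = 322×(0.159)^0.206 = 220 K; V₂ = 208 L.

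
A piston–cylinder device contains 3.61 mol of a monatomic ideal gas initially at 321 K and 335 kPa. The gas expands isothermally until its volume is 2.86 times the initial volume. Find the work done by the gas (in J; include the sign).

V₁ = nRT₁/P₁ = 3.61×8.314×321/335 = 28.8 L.
Isothermal: T stays 321 K; PV = const ⇒ V₂ = 82.3 L, P₂ = 117 kPa.
W = nRT ln(V₂/V₁) = 3.61×8.314×321×ln(2.86) = 10100 J.

10100 J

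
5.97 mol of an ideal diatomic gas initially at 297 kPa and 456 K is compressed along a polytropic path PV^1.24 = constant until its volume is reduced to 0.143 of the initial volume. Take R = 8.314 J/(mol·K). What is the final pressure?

V₁ = nRT₁/P₁ = 5.97×8.314×456/297 = 76.2 L.
Polytropic n=1.24: T₂ = T₁(V₁/V₂)^(n−1) = 456×(6.99)^0.24 = 727 K; P₂ = P₁(V₁/V₂)^n = 3310 kPa.

3310 kPa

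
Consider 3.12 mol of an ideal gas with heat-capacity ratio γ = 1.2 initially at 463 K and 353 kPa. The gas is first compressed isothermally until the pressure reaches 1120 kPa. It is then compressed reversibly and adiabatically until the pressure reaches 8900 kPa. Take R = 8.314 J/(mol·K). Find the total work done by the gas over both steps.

V₁ = nRT₁/P₁ = 3.12×8.314×463/353 = 34.0 L.
Step 1 — Isothermal: T stays 463 K; PV = const ⇒ V₂ = 10.7 L, P₂ = 1120 kPa.
ΔU = 0 (ideal gas, T constant).
W = nRT ln(V₂/V₁) = 3.12×8.314×463×ln(0.315) = -13900 J.
Q = ΔU + W = -13900 J.
State after step 1: P = 1120 kPa, V = 10.7 L, T = 463 K.
Step 2 — Adiabatic: T₂/T₁ = (P₂/P₁)^((γ−1)/γ) ⇒ T₂ = 463×(7.95)^0.167 = 654 K; V₂ = 1.91 L.
ΔU = nCvΔT = 3.12×41.6×(654−463) = 24800 J.
Q = 0 for an adiabatic process, so W = −ΔU = -24800 J.
Net over both steps: W = -38600 J, Q = -13900 J, ΔU = 24800 J.

-38600 J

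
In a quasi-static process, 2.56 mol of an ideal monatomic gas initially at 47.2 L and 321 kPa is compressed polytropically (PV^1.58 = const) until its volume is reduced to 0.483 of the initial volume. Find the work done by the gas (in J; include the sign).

-13700 J

T₁ = P₁V₁/(nR) = 321×47.2/(2.56×8.314) = 712 K.
Polytropic n=1.58: T₂ = T₁(V₁/V₂)^(n−1) = 712×(2.07)^0.58 = 1090 K; P₂ = P₁(V₁/V₂)^n = 1010 kPa.
W = (P₁V₁−P₂V₂)/(n−1) = (321×47.2−1010×22.8)/0.58 = -13700 J.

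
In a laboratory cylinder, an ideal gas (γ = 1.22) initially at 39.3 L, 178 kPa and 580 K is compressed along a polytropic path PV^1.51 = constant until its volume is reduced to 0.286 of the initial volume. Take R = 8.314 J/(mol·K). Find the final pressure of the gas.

Polytropic n=1.51: T₂ = T₁(V₁/V₂)^(n−1) = 580×(3.50)^0.51 = 1100 K; P₂ = P₁(V₁/V₂)^n = 1180 kPa.

1180 kPa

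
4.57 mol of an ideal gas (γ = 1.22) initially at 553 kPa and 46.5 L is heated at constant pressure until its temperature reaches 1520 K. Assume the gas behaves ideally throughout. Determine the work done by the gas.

32000 J

T₁ = P₁V₁/(nR) = 553×46.5/(4.57×8.314) = 677 K.
Isobaric: P stays 553 kPa; V/T = const ⇒ T₂ = 1520 K, V₂ = 104 L.
W = PΔV = 553×(104−46.5) kPa·L = 32000 J.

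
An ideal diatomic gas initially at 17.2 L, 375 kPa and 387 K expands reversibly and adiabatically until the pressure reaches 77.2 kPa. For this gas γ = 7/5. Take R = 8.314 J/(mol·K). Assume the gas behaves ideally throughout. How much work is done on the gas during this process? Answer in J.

-5860 J

n = P₁V₁/(RT₁) = 375×17.2/(8.314×387) = 2.00 mol.
Adiabatic: T₂/T₁ = (P₂/P₁)^((γ−1)/γ) ⇒ T₂ = 387×(0.206)^0.286 = 246 K; V₂ = 53.2 L.
ΔU = nCvΔT = 2.00×20.8×(246−387) = -5860 J.
Q = 0 for an adiabatic process, so W = −ΔU = 5860 J.
Work done on the gas = −W_by = -5860 J.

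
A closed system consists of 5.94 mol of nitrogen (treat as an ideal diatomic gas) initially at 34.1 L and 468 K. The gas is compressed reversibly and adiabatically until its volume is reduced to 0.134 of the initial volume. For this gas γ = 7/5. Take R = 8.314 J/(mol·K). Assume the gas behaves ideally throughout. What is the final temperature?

P₁ = nRT₁/V₁ = 5.94×8.314×468/34.1 = 678 kPa.
Adiabatic: TV^(γ−1) = const ⇒ T₂ = 468×(7.46)^0.400 = 1050 K; PV^γ = const ⇒ P₂ = 11300 kPa.

1050 K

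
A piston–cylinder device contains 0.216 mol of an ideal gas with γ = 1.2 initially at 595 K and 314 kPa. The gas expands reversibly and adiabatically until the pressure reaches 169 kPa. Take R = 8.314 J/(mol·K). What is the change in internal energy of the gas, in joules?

-524 J

V₁ = nRT₁/P₁ = 0.216×8.314×595/314 = 3.40 L.
Adiabatic: T₂/T₁ = (P₂/P₁)^((γ−1)/γ) ⇒ T₂ = 595×(0.538)^0.167 = 537 K; V₂ = 5.70 L.
For an ideal gas ΔU = nCvΔT with Cv = R/(γ−1) = 41.6 J/(mol·K).
ΔU = 0.216×41.6×(537−595) = -524 J.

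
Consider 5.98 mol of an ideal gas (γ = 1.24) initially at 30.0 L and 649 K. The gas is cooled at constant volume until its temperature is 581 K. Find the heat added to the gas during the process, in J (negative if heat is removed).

P₁ = nRT₁/V₁ = 5.98×8.314×649/30.0 = 1080 kPa.
Isochoric: V stays 30.0 L; P/T = const ⇒ T₂ = 581 K, P₂ = 963 kPa.
W = 0 (no volume change).
ΔU = nCvΔT = 5.98×34.6×(581−649) = -14100 J.
Q = ΔU = -14100 J.

-14100 J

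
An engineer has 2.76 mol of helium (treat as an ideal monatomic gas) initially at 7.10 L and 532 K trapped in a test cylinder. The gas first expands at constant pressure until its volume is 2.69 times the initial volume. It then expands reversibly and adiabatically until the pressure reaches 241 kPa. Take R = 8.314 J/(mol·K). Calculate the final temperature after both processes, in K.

652 K

P₁ = nRT₁/V₁ = 2.76×8.314×532/7.10 = 1720 kPa.
Step 1 — Isobaric: P stays 1720 kPa; V/T = const ⇒ T₂ = 1430 K, V₂ = 19.1 L.
W = PΔV = 1720×(19.1−7.10) kPa·L = 20600 J.
ΔU = nCvΔT = 2.76×12.5×(1430−532) = 30900 J.
Q = ΔU + W = nCpΔT = 51600 J.
State after step 1: P = 1720 kPa, V = 19.1 L, T = 1430 K.
Step 2 — Adiabatic: T₂/T₁ = (P₂/P₁)^((γ−1)/γ) ⇒ T₂ = 1430×(0.140)^0.400 = 652 K; V₂ = 62.1 L.
ΔU = nCvΔT = 2.76×12.5×(652−1430) = -26800 J.
Q = 0 for an adiabatic process, so W = −ΔU = 26800 J.
Net over both steps: W = 47400 J, Q = 51600 J, ΔU = 4130 J.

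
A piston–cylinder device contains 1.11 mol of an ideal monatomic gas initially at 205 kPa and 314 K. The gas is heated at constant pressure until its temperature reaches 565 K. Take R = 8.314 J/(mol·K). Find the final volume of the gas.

V₁ = nRT₁/P₁ = 1.11×8.314×314/205 = 14.1 L.
Isobaric: P stays 205 kPa; V/T = const ⇒ T₂ = 565 K, V₂ = 25.4 L.

25.4 L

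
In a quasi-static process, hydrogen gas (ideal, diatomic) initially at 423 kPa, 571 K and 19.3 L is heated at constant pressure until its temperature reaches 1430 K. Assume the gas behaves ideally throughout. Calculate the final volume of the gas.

Isobaric: P stays 423 kPa; V/T = const ⇒ T₂ = 1430 K, V₂ = 48.3 L.

48.3 L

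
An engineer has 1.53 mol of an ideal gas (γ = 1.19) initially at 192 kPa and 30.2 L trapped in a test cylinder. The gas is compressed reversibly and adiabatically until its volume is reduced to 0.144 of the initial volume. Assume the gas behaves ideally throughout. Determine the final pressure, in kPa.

1930 kPa

T₁ = P₁V₁/(nR) = 192×30.2/(1.53×8.314) = 456 K.
Adiabatic: TV^(γ−1) = const ⇒ T₂ = 456×(6.94)^0.190 = 659 K; PV^γ = const ⇒ P₂ = 1930 kPa.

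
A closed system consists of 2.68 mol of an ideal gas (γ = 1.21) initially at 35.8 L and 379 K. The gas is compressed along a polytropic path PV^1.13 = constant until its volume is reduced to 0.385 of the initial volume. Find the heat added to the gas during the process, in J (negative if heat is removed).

P₁ = nRT₁/V₁ = 2.68×8.314×379/35.8 = 236 kPa.
Polytropic n=1.13: T₂ = T₁(V₁/V₂)^(n−1) = 379×(2.60)^0.13 = 429 K; P₂ = P₁(V₁/V₂)^n = 694 kPa.
W = (P₁V₁−P₂V₂)/(n−1) = (236×35.8−694×13.8)/0.13 = -8580 J.
ΔU = nCvΔT = 2.68×39.6×(429−379) = 5310 J.
Q = ΔU + W = -3270 J.

-3270 J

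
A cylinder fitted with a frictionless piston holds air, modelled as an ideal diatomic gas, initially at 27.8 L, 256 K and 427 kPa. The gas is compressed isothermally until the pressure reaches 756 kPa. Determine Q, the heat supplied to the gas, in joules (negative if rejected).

n = P₁V₁/(RT₁) = 427×27.8/(8.314×256) = 5.58 mol.
Isothermal: T stays 256 K; PV = const ⇒ V₂ = 15.7 L, P₂ = 756 kPa.
ΔU = 0 (ideal gas, T constant).
W = nRT ln(V₂/V₁) = 5.58×8.314×256×ln(0.565) = -6780 J.
Q = ΔU + W = -6780 J.

-6780 J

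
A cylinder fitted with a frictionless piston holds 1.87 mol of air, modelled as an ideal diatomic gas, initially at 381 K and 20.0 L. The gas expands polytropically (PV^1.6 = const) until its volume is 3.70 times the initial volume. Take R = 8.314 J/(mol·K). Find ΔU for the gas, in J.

-8050 J

P₁ = nRT₁/V₁ = 1.87×8.314×381/20.0 = 296 kPa.
Polytropic n=1.6: T₂ = T₁(V₁/V₂)^(n−1) = 381×(0.270)^0.60 = 174 K; P₂ = P₁(V₁/V₂)^n = 36.5 kPa.
For an ideal gas ΔU = nCvΔT with Cv = (5/2)R = 20.8 J/(mol·K).
ΔU = 1.87×20.8×(174−381) = -8050 J.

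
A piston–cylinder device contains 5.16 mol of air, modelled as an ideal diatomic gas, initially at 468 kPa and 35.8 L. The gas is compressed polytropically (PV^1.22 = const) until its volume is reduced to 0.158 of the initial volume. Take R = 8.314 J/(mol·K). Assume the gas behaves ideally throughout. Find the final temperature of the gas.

T₁ = P₁V₁/(nR) = 468×35.8/(5.16×8.314) = 391 K.
Polytropic n=1.22: T₂ = T₁(V₁/V₂)^(n−1) = 391×(6.33)^0.22 = 586 K; P₂ = P₁(V₁/V₂)^n = 4450 kPa.

586 K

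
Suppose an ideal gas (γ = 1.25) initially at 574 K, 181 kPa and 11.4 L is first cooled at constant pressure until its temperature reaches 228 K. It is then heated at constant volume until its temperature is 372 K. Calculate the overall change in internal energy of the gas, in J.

-2900 J

n = P₁V₁/(RT₁) = 181×11.4/(8.314×574) = 0.432 mol.
Step 1 — Isobaric: P stays 181 kPa; V/T = const ⇒ T₂ = 228 K, V₂ = 4.53 L.
W = PΔV = 181×(4.53−11.4) kPa·L = -1240 J.
ΔU = nCvΔT = 0.432×33.3×(228−574) = -4980 J.
Q = ΔU + W = nCpΔT = -6220 J.
State after step 1: P = 181 kPa, V = 4.53 L, T = 228 K.
Step 2 — Isochoric: V stays 4.53 L; P/T = const ⇒ T₂ = 372 K, P₂ = 295 kPa.
W = 0 (no volume change).
ΔU = nCvΔT = 0.432×33.3×(372−228) = 2070 J.
Q = ΔU = 2070 J.
Net over both steps: W = -1240 J, Q = -4150 J, ΔU = -2900 J.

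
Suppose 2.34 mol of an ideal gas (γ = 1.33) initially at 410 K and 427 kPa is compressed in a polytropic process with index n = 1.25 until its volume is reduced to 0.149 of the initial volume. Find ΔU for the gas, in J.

14700 J

V₁ = nRT₁/P₁ = 2.34×8.314×410/427 = 18.7 L.
Polytropic n=1.25: T₂ = T₁(V₁/V₂)^(n−1) = 410×(6.71)^0.25 = 660 K; P₂ = P₁(V₁/V₂)^n = 4610 kPa.
For an ideal gas ΔU = nCvΔT with Cv = R/(γ−1) = 25.2 J/(mol·K).
ΔU = 2.34×25.2×(660−410) = 14700 J.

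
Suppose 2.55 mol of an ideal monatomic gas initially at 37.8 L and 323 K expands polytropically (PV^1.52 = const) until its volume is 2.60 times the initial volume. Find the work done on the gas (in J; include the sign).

-5160 J

P₁ = nRT₁/V₁ = 2.55×8.314×323/37.8 = 181 kPa.
Polytropic n=1.52: T₂ = T₁(V₁/V₂)^(n−1) = 323×(0.385)^0.52 = 197 K; P₂ = P₁(V₁/V₂)^n = 42.4 kPa.
W = (P₁V₁−P₂V₂)/(n−1) = (181×37.8−42.4×98.3)/0.52 = 5160 J.
Work done on the gas = −W_by = -5160 J.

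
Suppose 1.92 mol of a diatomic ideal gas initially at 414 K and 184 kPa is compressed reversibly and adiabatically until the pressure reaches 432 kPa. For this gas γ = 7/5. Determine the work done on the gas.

4560 J

V₁ = nRT₁/P₁ = 1.92×8.314×414/184 = 35.9 L.
Adiabatic: T₂/T₁ = (P₂/P₁)^((γ−1)/γ) ⇒ T₂ = 414×(2.35)^0.286 = 528 K; V₂ = 19.5 L.
ΔU = nCvΔT = 1.92×20.8×(528−414) = 4560 J.
Q = 0 for an adiabatic process, so W = −ΔU = -4560 J.
Work done on the gas = −W_by = 4560 J.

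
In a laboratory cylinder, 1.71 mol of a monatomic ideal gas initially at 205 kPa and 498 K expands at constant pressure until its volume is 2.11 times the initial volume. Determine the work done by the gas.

7860 J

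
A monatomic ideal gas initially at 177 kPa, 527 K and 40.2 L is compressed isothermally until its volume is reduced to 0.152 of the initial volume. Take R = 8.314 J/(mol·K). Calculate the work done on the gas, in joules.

13400 J

n = P₁V₁/(RT₁) = 177×40.2/(8.314×527) = 1.62 mol.
Isothermal: T stays 527 K; PV = const ⇒ V₂ = 6.11 L, P₂ = 1160 kPa.
W = nRT ln(V₂/V₁) = 1.62×8.314×527×ln(0.152) = -13400 J.
Work done on the gas = −W_by = 13400 J.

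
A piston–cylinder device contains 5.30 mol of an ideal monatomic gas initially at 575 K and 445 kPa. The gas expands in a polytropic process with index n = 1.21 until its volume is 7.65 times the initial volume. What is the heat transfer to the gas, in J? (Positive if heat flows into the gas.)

28700 J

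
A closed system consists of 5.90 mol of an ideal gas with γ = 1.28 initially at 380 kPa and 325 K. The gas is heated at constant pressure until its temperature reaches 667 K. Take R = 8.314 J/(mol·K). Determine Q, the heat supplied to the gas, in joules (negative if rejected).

V₁ = nRT₁/P₁ = 5.90×8.314×325/380 = 42.0 L.
Isobaric: P stays 380 kPa; V/T = const ⇒ T₂ = 667 K, V₂ = 86.1 L.
W = PΔV = 380×(86.1−42.0) kPa·L = 16800 J.
ΔU = nCvΔT = 5.90×29.7×(667−325) = 59900 J.
Q = ΔU + W = nCpΔT = 76700 J.

76700 J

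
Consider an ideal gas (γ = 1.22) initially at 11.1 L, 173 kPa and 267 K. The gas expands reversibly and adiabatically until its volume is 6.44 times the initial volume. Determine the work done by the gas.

2930 J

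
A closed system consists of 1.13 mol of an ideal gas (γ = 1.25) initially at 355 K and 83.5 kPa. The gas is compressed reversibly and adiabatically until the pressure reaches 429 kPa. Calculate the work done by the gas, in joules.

V₁ = nRT₁/P₁ = 1.13×8.314×355/83.5 = 39.9 L.
Adiabatic: T₂/T₁ = (P₂/P₁)^((γ−1)/γ) ⇒ T₂ = 355×(5.14)^0.200 = 492 K; V₂ = 10.8 L.
ΔU = nCvΔT = 1.13×33.3×(492−355) = 5170 J.
Q = 0 for an adiabatic process, so W = −ΔU = -5170 J.

-5170 J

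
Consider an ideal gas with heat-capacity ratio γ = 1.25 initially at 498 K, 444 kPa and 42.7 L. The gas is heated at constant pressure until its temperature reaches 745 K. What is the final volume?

63.9 L

Isobaric: P stays 444 kPa; V/T = const ⇒ T₂ = 745 K, V₂ = 63.9 L.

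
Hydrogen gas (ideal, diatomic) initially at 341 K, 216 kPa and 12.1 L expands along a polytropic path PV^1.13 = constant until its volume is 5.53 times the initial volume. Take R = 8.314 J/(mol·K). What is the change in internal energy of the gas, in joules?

-1300 J

n = P₁V₁/(RT₁) = 216×12.1/(8.314×341) = 0.922 mol.
Polytropic n=1.13: T₂ = T₁(V₁/V₂)^(n−1) = 341×(0.181)^0.13 = 273 K; P₂ = P₁(V₁/V₂)^n = 31.3 kPa.
For an ideal gas ΔU = nCvΔT with Cv = (5/2)R = 20.8 J/(mol·K).
ΔU = 0.922×20.8×(273−341) = -1300 J.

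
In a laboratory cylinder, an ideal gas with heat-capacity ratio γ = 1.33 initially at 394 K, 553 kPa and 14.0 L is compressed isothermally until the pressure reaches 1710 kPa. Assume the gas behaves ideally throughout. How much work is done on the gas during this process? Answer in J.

n = P₁V₁/(RT₁) = 553×14.0/(8.314×394) = 2.36 mol.
Isothermal: T stays 394 K; PV = const ⇒ V₂ = 4.53 L, P₂ = 1710 kPa.
W = nRT ln(V₂/V₁) = 2.36×8.314×394×ln(0.323) = -8740 J.
Work done on the gas = −W_by = 8740 J.

8740 J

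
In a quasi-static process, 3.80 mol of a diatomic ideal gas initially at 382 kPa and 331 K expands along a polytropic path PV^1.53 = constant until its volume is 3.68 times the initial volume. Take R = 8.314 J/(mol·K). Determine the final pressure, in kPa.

V₁ = nRT₁/P₁ = 3.80×8.314×331/382 = 27.4 L.
Polytropic n=1.53: T₂ = T₁(V₁/V₂)^(n−1) = 331×(0.272)^0.53 = 166 K; P₂ = P₁(V₁/V₂)^n = 52.0 kPa.

52.0 kPa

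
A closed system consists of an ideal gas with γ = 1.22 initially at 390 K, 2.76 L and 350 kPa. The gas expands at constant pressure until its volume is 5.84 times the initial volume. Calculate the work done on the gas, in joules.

n = P₁V₁/(RT₁) = 350×2.76/(8.314×390) = 0.298 mol.
Isobaric: P stays 350 kPa; V/T = const ⇒ T₂ = 2280 K, V₂ = 16.1 L.
W = PΔV = 350×(16.1−2.76) kPa·L = 4680 J.
Work done on the gas = −W_by = -4680 J.

-4680 J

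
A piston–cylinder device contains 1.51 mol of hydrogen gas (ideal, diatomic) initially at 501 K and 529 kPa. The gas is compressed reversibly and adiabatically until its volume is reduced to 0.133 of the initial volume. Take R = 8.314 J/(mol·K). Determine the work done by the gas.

V₁ = nRT₁/P₁ = 1.51×8.314×501/529 = 11.9 L.
Adiabatic: TV^(γ−1) = const ⇒ T₂ = 501×(7.52)^0.400 = 1120 K; PV^γ = const ⇒ P₂ = 8910 kPa.
ΔU = nCvΔT = 1.51×20.8×(1120−501) = 19500 J.
Q = 0 for an adiabatic process, so W = −ΔU = -19500 J.

-19500 J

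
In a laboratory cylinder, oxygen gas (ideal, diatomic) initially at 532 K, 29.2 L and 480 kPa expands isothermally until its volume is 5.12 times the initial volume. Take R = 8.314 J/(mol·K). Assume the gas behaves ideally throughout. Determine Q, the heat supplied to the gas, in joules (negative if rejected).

22900 J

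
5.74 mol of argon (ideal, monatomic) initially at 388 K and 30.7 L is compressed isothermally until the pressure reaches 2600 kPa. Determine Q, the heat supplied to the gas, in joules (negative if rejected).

P₁ = nRT₁/V₁ = 5.74×8.314×388/30.7 = 603 kPa.
Isothermal: T stays 388 K; PV = const ⇒ V₂ = 7.12 L, P₂ = 2600 kPa.
ΔU = 0 (ideal gas, T constant).
W = nRT ln(V₂/V₁) = 5.74×8.314×388×ln(0.232) = -27100 J.
Q = ΔU + W = -27100 J.

-27100 J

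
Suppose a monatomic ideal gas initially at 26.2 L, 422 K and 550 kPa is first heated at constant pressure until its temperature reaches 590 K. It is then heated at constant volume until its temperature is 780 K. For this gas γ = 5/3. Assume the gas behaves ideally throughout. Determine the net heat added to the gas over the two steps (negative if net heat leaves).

24100 J

n = P₁V₁/(RT₁) = 550×26.2/(8.314×422) = 4.11 mol.
Step 1 — Isobaric: P stays 550 kPa; V/T = const ⇒ T₂ = 590 K, V₂ = 36.6 L.
W = PΔV = 550×(36.6−26.2) kPa·L = 5740 J.
ΔU = nCvΔT = 4.11×12.5×(590−422) = 8610 J.
Q = ΔU + W = nCpΔT = 14300 J.
State after step 1: P = 550 kPa, V = 36.6 L, T = 590 K.
Step 2 — Isochoric: V stays 36.6 L; P/T = const ⇒ T₂ = 780 K, P₂ = 727 kPa.
W = 0 (no volume change).
ΔU = nCvΔT = 4.11×12.5×(780−590) = 9730 J.
Q = ΔU = 9730 J.
Net over both steps: W = 5740 J, Q = 24100 J, ΔU = 18300 J.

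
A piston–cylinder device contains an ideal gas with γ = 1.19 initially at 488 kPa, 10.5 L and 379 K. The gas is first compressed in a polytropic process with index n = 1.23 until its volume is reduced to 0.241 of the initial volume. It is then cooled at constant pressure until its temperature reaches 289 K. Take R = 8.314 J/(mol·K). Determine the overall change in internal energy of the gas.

n = P₁V₁/(RT₁) = 488×10.5/(8.314×379) = 1.63 mol.
Step 1 — Polytropic n=1.23: T₂ = T₁(V₁/V₂)^(n−1) = 379×(4.15)^0.23 = 526 K; P₂ = P₁(V₁/V₂)^n = 2810 kPa.
W = (P₁V₁−P₂V₂)/(n−1) = (488×10.5−2810×2.53)/0.23 = -8630 J.
ΔU = nCvΔT = 1.63×43.8×(526−379) = 10400 J.
Q = ΔU + W = 1820 J.
State after step 1: P = 2810 kPa, V = 2.53 L, T = 526 K.
Step 2 — Isobaric: P stays 2810 kPa; V/T = const ⇒ T₂ = 289 K, V₂ = 1.39 L.
W = PΔV = 2810×(1.39−2.53) kPa·L = -3200 J.
ΔU = nCvΔT = 1.63×43.8×(289−526) = -16800 J.
Q = ΔU + W = nCpΔT = -20000 J.
Net over both steps: W = -11800 J, Q = -18200 J, ΔU = -6400 J.

-6400 J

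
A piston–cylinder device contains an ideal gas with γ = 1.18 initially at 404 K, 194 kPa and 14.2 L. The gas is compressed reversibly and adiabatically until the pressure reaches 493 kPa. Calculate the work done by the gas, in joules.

n = P₁V₁/(RT₁) = 194×14.2/(8.314×404) = 0.820 mol.
Adiabatic: T₂/T₁ = (P₂/P₁)^((γ−1)/γ) ⇒ T₂ = 404×(2.54)^0.153 = 466 K; V₂ = 6.44 L.
ΔU = nCvΔT = 0.820×46.2×(466−404) = 2340 J.
Q = 0 for an adiabatic process, so W = −ΔU = -2340 J.

-2340 J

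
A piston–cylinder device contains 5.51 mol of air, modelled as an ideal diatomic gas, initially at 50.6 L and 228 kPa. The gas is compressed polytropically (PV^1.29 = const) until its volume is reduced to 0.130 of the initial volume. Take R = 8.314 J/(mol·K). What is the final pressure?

T₁ = P₁V₁/(nR) = 228×50.6/(5.51×8.314) = 252 K.
Polytropic n=1.29: T₂ = T₁(V₁/V₂)^(n−1) = 252×(7.69)^0.29 = 455 K; P₂ = P₁(V₁/V₂)^n = 3170 kPa.

3170 kPa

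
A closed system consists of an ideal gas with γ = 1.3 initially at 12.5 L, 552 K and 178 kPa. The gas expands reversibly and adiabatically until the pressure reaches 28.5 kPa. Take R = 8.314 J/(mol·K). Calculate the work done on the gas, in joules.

-2560 J

n = P₁V₁/(RT₁) = 178×12.5/(8.314×552) = 0.485 mol.
Adiabatic: T₂/T₁ = (P₂/P₁)^((γ−1)/γ) ⇒ T₂ = 552×(0.160)^0.231 = 362 K; V₂ = 51.2 L.
ΔU = nCvΔT = 0.485×27.7×(362−552) = -2560 J.
Q = 0 for an adiabatic process, so W = −ΔU = 2560 J.
Work done on the gas = −W_by = -2560 J.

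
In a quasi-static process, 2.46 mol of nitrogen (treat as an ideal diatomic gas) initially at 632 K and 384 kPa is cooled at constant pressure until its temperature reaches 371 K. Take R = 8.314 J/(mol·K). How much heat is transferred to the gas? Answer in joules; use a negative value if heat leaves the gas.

V₁ = nRT₁/P₁ = 2.46×8.314×632/384 = 33.7 L.
Isobaric: P stays 384 kPa; V/T = const ⇒ T₂ = 371 K, V₂ = 19.8 L.
W = PΔV = 384×(19.8−33.7) kPa·L = -5340 J.
ΔU = nCvΔT = 2.46×20.8×(371−632) = -13300 J.
Q = ΔU + W = nCpΔT = -18700 J.

-18700 J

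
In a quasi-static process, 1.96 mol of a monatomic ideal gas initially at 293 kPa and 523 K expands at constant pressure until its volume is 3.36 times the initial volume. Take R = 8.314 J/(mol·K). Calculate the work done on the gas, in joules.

V₁ = nRT₁/P₁ = 1.96×8.314×523/293 = 29.1 L.
Isobaric: P stays 293 kPa; V/T = const ⇒ T₂ = 1760 K, V₂ = 97.7 L.
W = PΔV = 293×(97.7−29.1) kPa·L = 20100 J.
Work done on the gas = −W_by = -20100 J.

-20100 J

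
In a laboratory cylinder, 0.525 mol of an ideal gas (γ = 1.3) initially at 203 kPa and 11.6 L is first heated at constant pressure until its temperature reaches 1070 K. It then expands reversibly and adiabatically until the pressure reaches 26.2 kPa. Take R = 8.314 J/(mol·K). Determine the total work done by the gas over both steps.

8180 J

T₁ = P₁V₁/(nR) = 203×11.6/(0.525×8.314) = 539 K.
Step 1 — Isobaric: P stays 203 kPa; V/T = const ⇒ T₂ = 1070 K, V₂ = 23.0 L.
W = PΔV = 203×(23.0−11.6) kPa·L = 2320 J.
ΔU = nCvΔT = 0.525×27.7×(1070−539) = 7720 J.
Q = ΔU + W = nCpΔT = 10000 J.
State after step 1: P = 203 kPa, V = 23.0 L, T = 1070 K.
Step 2 — Adiabatic: T₂/T₁ = (P₂/P₁)^((γ−1)/γ) ⇒ T₂ = 1070×(0.129)^0.231 = 667 K; V₂ = 111 L.
ΔU = nCvΔT = 0.525×27.7×(667−1070) = -5860 J.
Q = 0 for an adiabatic process, so W = −ΔU = 5860 J.
Net over both steps: W = 8180 J, Q = 10000 J, ΔU = 1860 J.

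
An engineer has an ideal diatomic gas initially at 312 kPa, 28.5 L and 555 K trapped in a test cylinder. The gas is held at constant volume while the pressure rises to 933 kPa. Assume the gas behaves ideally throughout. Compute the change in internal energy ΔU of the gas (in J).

n = P₁V₁/(RT₁) = 312×28.5/(8.314×555) = 1.93 mol.
Isochoric: V stays 28.5 L; P/T = const ⇒ T₂ = 1660 K, P₂ = 933 kPa.
For an ideal gas ΔU = nCvΔT with Cv = (5/2)R = 20.8 J/(mol·K).
ΔU = 1.93×20.8×(1660−555) = 44200 J.

44200 J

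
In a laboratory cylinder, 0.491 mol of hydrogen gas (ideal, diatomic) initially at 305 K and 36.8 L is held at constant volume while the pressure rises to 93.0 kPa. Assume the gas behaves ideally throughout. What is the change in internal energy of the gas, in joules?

P₁ = nRT₁/V₁ = 0.491×8.314×305/36.8 = 33.8 kPa.
Isochoric: V stays 36.8 L; P/T = const ⇒ T₂ = 838 K, P₂ = 93.0 kPa.
For an ideal gas ΔU = nCvΔT with Cv = (5/2)R = 20.8 J/(mol·K).
ΔU = 0.491×20.8×(838−305) = 5440 J.

5440 J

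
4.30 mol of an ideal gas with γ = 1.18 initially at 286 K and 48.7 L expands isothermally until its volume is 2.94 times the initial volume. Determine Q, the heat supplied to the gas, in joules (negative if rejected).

11000 J

P₁ = nRT₁/V₁ = 4.30×8.314×286/48.7 = 210 kPa.
Isothermal: T stays 286 K; PV = const ⇒ V₂ = 143 L, P₂ = 71.4 kPa.
ΔU = 0 (ideal gas, T constant).
W = nRT ln(V₂/V₁) = 4.30×8.314×286×ln(2.94) = 11000 J.
Q = ΔU + W = 11000 J.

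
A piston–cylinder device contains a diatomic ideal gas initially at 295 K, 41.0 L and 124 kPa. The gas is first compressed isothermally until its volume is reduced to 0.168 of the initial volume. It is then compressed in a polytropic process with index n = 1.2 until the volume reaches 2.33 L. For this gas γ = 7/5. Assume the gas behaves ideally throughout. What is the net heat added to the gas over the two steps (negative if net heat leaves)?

n = P₁V₁/(RT₁) = 124×41.0/(8.314×295) = 2.07 mol.
Step 1 — Isothermal: T stays 295 K; PV = const ⇒ V₂ = 6.89 L, P₂ = 738 kPa.
ΔU = 0 (ideal gas, T constant).
W = nRT ln(V₂/V₁) = 2.07×8.314×295×ln(0.168) = -9070 J.
Q = ΔU + W = -9070 J.
State after step 1: P = 738 kPa, V = 6.89 L, T = 295 K.
Step 2 — Polytropic n=1.2: T₂ = T₁(V₁/V₂)^(n−1) = 295×(2.96)^0.20 = 366 K; P₂ = P₁(V₁/V₂)^n = 2710 kPa.
W = (P₁V₁−P₂V₂)/(n−1) = (738×6.89−2710×2.33)/0.20 = -6150 J.
ΔU = nCvΔT = 2.07×20.8×(366−295) = 3080 J.
Q = ΔU + W = -3080 J.
Net over both steps: W = -15200 J, Q = -12100 J, ΔU = 3080 J.

-12100 J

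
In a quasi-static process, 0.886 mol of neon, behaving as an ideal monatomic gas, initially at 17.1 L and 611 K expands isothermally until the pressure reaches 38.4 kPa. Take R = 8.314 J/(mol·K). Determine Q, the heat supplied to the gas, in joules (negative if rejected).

P₁ = nRT₁/V₁ = 0.886×8.314×611/17.1 = 263 kPa.
Isothermal: T stays 611 K; PV = const ⇒ V₂ = 117 L, P₂ = 38.4 kPa.
ΔU = 0 (ideal gas, T constant).
W = nRT ln(V₂/V₁) = 0.886×8.314×611×ln(6.85) = 8660 J.
Q = ΔU + W = 8660 J.

8660 J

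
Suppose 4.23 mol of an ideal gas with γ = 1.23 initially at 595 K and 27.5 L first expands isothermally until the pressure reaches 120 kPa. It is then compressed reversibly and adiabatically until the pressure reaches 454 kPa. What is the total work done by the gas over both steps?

12900 J

P₁ = nRT₁/V₁ = 4.23×8.314×595/27.5 = 761 kPa.
Step 1 — Isothermal: T stays 595 K; PV = const ⇒ V₂ = 174 L, P₂ = 120 kPa.
ΔU = 0 (ideal gas, T constant).
W = nRT ln(V₂/V₁) = 4.23×8.314×595×ln(6.34) = 38600 J.
Q = ΔU + W = 38600 J.
State after step 1: P = 120 kPa, V = 174 L, T = 595 K.
Step 2 — Adiabatic: T₂/T₁ = (P₂/P₁)^((γ−1)/γ) ⇒ T₂ = 595×(3.78)^0.187 = 763 K; V₂ = 59.1 L.
ΔU = nCvΔT = 4.23×36.1×(763−595) = 25700 J.
Q = 0 for an adiabatic process, so W = −ΔU = -25700 J.
Net over both steps: W = 12900 J, Q = 38600 J, ΔU = 25700 J.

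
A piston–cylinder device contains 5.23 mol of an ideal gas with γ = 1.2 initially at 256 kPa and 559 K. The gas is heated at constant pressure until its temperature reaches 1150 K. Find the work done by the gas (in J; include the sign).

25700 J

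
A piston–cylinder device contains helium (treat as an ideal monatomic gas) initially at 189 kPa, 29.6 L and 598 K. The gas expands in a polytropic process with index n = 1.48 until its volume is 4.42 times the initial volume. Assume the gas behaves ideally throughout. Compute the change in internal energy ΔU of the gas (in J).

-4280 J

n = P₁V₁/(RT₁) = 189×29.6/(8.314×598) = 1.13 mol.
Polytropic n=1.48: T₂ = T₁(V₁/V₂)^(n−1) = 598×(0.226)^0.48 = 293 K; P₂ = P₁(V₁/V₂)^n = 21.0 kPa.
For an ideal gas ΔU = nCvΔT with Cv = (3/2)R = 12.5 J/(mol·K).
ΔU = 1.13×12.5×(293−598) = -4280 J.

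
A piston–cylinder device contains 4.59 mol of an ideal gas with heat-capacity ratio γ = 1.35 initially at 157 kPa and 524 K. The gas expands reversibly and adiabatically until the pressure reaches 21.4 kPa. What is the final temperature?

313 K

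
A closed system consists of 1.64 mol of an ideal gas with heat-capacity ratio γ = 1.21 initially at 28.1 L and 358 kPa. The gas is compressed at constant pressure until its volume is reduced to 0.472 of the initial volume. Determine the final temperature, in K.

T₁ = P₁V₁/(nR) = 358×28.1/(1.64×8.314) = 738 K.
Isobaric: P stays 358 kPa; V/T = const ⇒ T₂ = 348 K, V₂ = 13.3 L.

348 K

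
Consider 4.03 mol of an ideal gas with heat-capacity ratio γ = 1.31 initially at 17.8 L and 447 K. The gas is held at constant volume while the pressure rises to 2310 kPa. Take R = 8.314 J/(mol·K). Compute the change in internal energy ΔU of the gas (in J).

P₁ = nRT₁/V₁ = 4.03×8.314×447/17.8 = 841 kPa.
Isochoric: V stays 17.8 L; P/T = const ⇒ T₂ = 1230 K, P₂ = 2310 kPa.
For an ideal gas ΔU = nCvΔT with Cv = R/(γ−1) = 26.8 J/(mol·K).
ΔU = 4.03×26.8×(1230−447) = 84300 J.

84300 J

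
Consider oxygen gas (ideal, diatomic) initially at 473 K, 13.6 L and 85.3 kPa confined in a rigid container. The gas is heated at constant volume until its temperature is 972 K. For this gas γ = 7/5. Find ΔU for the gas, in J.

3060 J

n = P₁V₁/(RT₁) = 85.3×13.6/(8.314×473) = 0.295 mol.
Isochoric: V stays 13.6 L; P/T = const ⇒ T₂ = 972 K, P₂ = 175 kPa.
For an ideal gas ΔU = nCvΔT with Cv = (5/2)R = 20.8 J/(mol·K).
ΔU = 0.295×20.8×(972−473) = 3060 J.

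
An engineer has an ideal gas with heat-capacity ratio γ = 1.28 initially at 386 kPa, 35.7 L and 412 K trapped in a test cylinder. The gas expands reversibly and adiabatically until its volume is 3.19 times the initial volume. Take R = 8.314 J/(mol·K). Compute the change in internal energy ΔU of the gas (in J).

-13600 J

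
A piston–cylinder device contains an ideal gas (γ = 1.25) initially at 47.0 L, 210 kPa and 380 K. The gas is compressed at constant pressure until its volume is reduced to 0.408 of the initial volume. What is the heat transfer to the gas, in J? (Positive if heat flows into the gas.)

-29200 J

n = P₁V₁/(RT₁) = 210×47.0/(8.314×380) = 3.12 mol.
Isobaric: P stays 210 kPa; V/T = const ⇒ T₂ = 155 K, V₂ = 19.2 L.
W = PΔV = 210×(19.2−47.0) kPa·L = -5840 J.
ΔU = nCvΔT = 3.12×33.3×(155−380) = -23400 J.
Q = ΔU + W = nCpΔT = -29200 J.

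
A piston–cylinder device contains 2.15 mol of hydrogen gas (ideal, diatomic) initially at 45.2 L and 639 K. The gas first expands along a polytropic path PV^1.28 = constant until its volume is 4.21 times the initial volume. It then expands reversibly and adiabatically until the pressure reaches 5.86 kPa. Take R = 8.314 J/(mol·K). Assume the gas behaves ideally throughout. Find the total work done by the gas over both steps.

P₁ = nRT₁/V₁ = 2.15×8.314×639/45.2 = 253 kPa.
Step 1 — Polytropic n=1.28: T₂ = T₁(V₁/V₂)^(n−1) = 639×(0.238)^0.28 = 427 K; P₂ = P₁(V₁/V₂)^n = 40.1 kPa.
W = (P₁V₁−P₂V₂)/(n−1) = (253×45.2−40.1×190)/0.28 = 13500 J.
ΔU = nCvΔT = 2.15×20.8×(427−639) = -9460 J.
Q = ΔU + W = 4060 J.
State after step 1: P = 40.1 kPa, V = 190 L, T = 427 K.
Step 2 — Adiabatic: T₂/T₁ = (P₂/P₁)^((γ−1)/γ) ⇒ T₂ = 427×(0.146)^0.286 = 247 K; V₂ = 752 L.
ΔU = nCvΔT = 2.15×20.8×(247−427) = -8070 J.
Q = 0 for an adiabatic process, so W = −ΔU = 8070 J.
Net over both steps: W = 21600 J, Q = 4060 J, ΔU = -17500 J.

21600 J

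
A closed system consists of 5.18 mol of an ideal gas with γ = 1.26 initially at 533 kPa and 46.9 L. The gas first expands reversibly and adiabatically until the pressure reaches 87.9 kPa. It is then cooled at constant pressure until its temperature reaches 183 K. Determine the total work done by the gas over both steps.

T₁ = P₁V₁/(nR) = 533×46.9/(5.18×8.314) = 580 K.
Step 1 — Adiabatic: T₂/T₁ = (P₂/P₁)^((γ−1)/γ) ⇒ T₂ = 580×(0.165)^0.206 = 400 K; V₂ = 196 L.
ΔU = nCvΔT = 5.18×32.0×(400−580) = -29900 J.
Q = 0 for an adiabatic process, so W = −ΔU = 29900 J.
State after step 1: P = 87.9 kPa, V = 196 L, T = 400 K.
Step 2 — Isobaric: P stays 87.9 kPa; V/T = const ⇒ T₂ = 183 K, V₂ = 89.7 L.
W = PΔV = 87.9×(89.7−196) kPa·L = -9350 J.
ΔU = nCvΔT = 5.18×32.0×(183−400) = -36000 J.
Q = ΔU + W = nCpΔT = -45300 J.
Net over both steps: W = 20500 J, Q = -45300 J, ΔU = -65800 J.

20500 J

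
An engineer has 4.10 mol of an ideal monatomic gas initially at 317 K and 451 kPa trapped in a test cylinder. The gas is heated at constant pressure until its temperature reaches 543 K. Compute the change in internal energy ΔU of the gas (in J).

V₁ = nRT₁/P₁ = 4.10×8.314×317/451 = 24.0 L.
Isobaric: P stays 451 kPa; V/T = const ⇒ T₂ = 543 K, V₂ = 41.0 L.
For an ideal gas ΔU = nCvΔT with Cv = (3/2)R = 12.5 J/(mol·K).
ΔU = 4.10×12.5×(543−317) = 11600 J.

11600 J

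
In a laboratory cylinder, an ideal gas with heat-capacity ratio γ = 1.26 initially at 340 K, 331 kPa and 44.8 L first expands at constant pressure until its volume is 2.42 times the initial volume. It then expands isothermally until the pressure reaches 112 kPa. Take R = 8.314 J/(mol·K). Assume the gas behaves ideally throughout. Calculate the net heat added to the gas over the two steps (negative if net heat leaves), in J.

141000 J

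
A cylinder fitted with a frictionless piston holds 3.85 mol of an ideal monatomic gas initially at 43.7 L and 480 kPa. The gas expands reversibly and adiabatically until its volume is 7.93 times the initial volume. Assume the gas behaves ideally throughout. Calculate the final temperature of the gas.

T₁ = P₁V₁/(nR) = 480×43.7/(3.85×8.314) = 655 K.
Adiabatic: TV^(γ−1) = const ⇒ T₂ = 655×(0.126)^0.667 = 165 K; PV^γ = const ⇒ P₂ = 15.2 kPa.

165 K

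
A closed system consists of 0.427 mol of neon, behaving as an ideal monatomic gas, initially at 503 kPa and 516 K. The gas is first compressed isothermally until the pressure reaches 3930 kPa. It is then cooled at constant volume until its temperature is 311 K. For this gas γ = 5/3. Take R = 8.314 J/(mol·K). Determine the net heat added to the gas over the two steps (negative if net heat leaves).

V₁ = nRT₁/P₁ = 0.427×8.314×516/503 = 3.64 L.
Step 1 — Isothermal: T stays 516 K; PV = const ⇒ V₂ = 0.466 L, P₂ = 3930 kPa.
ΔU = 0 (ideal gas, T constant).
W = nRT ln(V₂/V₁) = 0.427×8.314×516×ln(0.128) = -3770 J.
Q = ΔU + W = -3770 J.
State after step 1: P = 3930 kPa, V = 0.466 L, T = 516 K.
Step 2 — Isochoric: V stays 0.466 L; P/T = const ⇒ T₂ = 311 K, P₂ = 2370 kPa.
W = 0 (no volume change).
ΔU = nCvΔT = 0.427×12.5×(311−516) = -1090 J.
Q = ΔU = -1090 J.
Net over both steps: W = -3770 J, Q = -4860 J, ΔU = -1090 J.

-4860 J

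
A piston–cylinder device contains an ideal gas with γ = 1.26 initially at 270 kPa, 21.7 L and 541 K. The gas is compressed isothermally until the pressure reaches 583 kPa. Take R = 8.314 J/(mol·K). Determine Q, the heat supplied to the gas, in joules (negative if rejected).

-4510 J

n = P₁V₁/(RT₁) = 270×21.7/(8.314×541) = 1.30 mol.
Isothermal: T stays 541 K; PV = const ⇒ V₂ = 10.0 L, P₂ = 583 kPa.
ΔU = 0 (ideal gas, T constant).
W = nRT ln(V₂/V₁) = 1.30×8.314×541×ln(0.463) = -4510 J.
Q = ΔU + W = -4510 J.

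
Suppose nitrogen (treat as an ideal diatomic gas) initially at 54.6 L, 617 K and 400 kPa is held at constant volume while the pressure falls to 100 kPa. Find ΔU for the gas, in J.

n = P₁V₁/(RT₁) = 400×54.6/(8.314×617) = 4.26 mol.
Isochoric: V stays 54.6 L; P/T = const ⇒ T₂ = 154 K, P₂ = 100 kPa.
For an ideal gas ΔU = nCvΔT with Cv = (5/2)R = 20.8 J/(mol·K).
ΔU = 4.26×20.8×(154−617) = -41000 J.

-41000 J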